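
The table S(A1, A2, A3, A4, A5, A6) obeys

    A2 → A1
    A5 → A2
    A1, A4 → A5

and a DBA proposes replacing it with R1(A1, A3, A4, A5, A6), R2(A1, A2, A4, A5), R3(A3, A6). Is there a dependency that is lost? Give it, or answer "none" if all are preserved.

none

A2 → A1 lies within R2.
A5 → A2 lies within R2.
A1, A4 → A5 lies within R1.
Every dependency is enforceable on the fragments, so the decomposition is dependency-preserving.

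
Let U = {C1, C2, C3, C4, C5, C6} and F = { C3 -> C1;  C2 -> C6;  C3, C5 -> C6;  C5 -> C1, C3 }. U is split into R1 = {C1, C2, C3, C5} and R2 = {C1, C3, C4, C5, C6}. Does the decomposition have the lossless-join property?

Common attributes: R1 ∩ R2 = {C1, C3, C5}.
Closure of {C1, C3, C5}: C3, C5 → C6 applies, adding C6. So (C1, C3, C5)⁺ = {C1, C3, C5, C6}.
The closure contains neither all of R1 = {C1, C2, C3, C5} nor all of R2 = {C1, C3, C4, C5, C6}, so the common attributes are not a superkey of either fragment. The join is lossy.

No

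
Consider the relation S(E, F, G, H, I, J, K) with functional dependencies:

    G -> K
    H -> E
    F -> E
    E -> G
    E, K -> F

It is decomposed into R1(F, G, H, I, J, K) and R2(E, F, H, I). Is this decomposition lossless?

Yes

Common attributes: R1 ∩ R2 = {F, H, I}.
Closure of {F, H, I}: H → E applies, adding E; E → G applies, adding G; G → K applies, adding K. So (F, H, I)⁺ = {E, F, G, H, I, K}.
This closure contains every attribute of R2, so R1 ∩ R2 → R2. The join is lossless.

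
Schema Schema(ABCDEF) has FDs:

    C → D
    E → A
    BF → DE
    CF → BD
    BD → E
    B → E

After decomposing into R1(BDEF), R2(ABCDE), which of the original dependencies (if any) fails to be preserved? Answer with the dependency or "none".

CF → BD

Check CF → BD: no single fragment contains all of {BCDF}, and the restricted closure of {CF} across the fragments never reaches {BD}.
C → D is preserved.
E → A is preserved.
BF → DE is preserved.
BD → E is preserved.
B → E is preserved.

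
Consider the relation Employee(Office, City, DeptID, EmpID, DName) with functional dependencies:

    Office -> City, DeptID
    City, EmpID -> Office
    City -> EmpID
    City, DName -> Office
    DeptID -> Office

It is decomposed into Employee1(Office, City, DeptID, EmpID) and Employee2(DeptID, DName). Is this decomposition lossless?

Common attributes: Employee1 ∩ Employee2 = {DeptID}.
Closure of {DeptID}: DeptID → Office applies, adding Office; Office → City, DeptID applies, adding City; City → EmpID applies, adding EmpID. So (DeptID)⁺ = {Office, City, DeptID, EmpID}.
This closure contains every attribute of Employee1, so Employee1 ∩ Employee2 → Employee1. The join is lossless.

Yes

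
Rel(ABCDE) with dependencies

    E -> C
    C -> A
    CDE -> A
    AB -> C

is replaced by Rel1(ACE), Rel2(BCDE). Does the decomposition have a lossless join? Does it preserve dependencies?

Lossless test: (CE)⁺ = {ACE}, which contains all of one fragment — lossless.
Dependency preservation: the restricted closure of {AB} across the fragments never reaches {C}, so AB → C cannot be enforced without a join — not preserved.

lossless but not dependency-preserving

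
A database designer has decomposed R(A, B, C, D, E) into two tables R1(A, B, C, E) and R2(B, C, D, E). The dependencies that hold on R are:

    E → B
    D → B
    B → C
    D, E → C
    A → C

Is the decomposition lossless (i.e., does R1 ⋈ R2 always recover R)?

Common attributes: R1 ∩ R2 = {B, C, E}.
No dependency enlarges {B, C, E}, so (B, C, E)⁺ = {B, C, E}.
The closure contains neither all of R1 = {A, B, C, E} nor all of R2 = {B, C, D, E}, so the common attributes are not a superkey of either fragment. The join is lossy.

No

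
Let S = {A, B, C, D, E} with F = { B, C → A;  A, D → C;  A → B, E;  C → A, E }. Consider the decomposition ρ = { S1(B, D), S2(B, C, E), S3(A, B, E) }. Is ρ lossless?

Chase test. Columns are A, B, C, D, E; row i has aⱼ where attribute j ∈ Si, else bᵢⱼ.
Initial tableau (one row per fragment):
  row 1: b11 a2 b13 a4 b15
  row 2: b21 a2 a3 b24 a5
  row 3: a1 a2 b33 b34 a5
No row becomes fully distinguished — the join is lossy.

No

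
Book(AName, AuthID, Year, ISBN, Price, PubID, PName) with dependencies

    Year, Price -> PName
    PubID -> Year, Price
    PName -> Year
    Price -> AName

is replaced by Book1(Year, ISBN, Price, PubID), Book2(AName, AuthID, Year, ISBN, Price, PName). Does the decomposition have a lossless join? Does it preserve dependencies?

Lossless test: (Year, ISBN, Price)⁺ = {AName, Year, ISBN, Price, PName}, which is a superkey of neither fragment — lossy.
Dependency preservation: every FD's attributes lie within a single fragment, so each can be enforced locally — preserved.

lossy but dependency-preserving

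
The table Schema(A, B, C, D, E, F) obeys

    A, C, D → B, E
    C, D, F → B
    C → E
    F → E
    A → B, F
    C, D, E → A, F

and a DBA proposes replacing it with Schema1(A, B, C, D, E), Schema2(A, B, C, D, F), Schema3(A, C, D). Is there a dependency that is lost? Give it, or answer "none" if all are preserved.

Check F → E: no single fragment contains all of {E, F}, and the restricted closure of {F} across the fragments never reaches {E}.
A, C, D → B, E is preserved.
C, D, F → B is preserved.
C → E is preserved.
A → B, F is preserved.
C, D, E → A, F is preserved.

F → E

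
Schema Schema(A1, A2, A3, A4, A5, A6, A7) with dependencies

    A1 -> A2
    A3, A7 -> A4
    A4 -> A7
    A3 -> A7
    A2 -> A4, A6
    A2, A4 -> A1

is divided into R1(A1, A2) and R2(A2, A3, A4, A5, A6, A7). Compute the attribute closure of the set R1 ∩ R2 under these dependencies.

A1, A2, A4, A6, A7

R1 ∩ R2 = {A2}.
A2 → A4, A6 applies, adding A4, A6
A2, A4 → A1 applies, adding A1
A4 → A7 applies, adding A7
Closure: {A1, A2, A4, A6, A7}.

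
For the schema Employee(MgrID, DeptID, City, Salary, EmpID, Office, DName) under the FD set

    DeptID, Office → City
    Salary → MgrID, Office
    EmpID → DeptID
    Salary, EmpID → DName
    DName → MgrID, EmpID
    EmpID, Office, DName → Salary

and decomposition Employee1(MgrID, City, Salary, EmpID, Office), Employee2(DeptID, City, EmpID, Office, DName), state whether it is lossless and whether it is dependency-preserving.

lossy and not dependency-preserving

Lossless test: (City, EmpID, Office)⁺ = {DeptID, City, EmpID, Office}, which is a superkey of neither fragment — lossy.
Dependency preservation: the restricted closure of {Salary, EmpID} across the fragments never reaches {DName}, so Salary, EmpID → DName cannot be enforced without a join — not preserved.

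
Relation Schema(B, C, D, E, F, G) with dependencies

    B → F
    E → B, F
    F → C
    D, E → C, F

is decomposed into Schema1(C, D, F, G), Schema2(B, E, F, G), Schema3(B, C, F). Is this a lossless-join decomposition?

Chase test. Columns are B, C, D, E, F, G; row i has aⱼ where attribute j ∈ Schemai, else bᵢⱼ.
Initial tableau (one row per fragment):
  row 1: b11 a2 a3 b14 a5 a6
  row 2: a1 b22 b23 a4 a5 a6
  row 3: a1 a2 b33 b34 a5 b36
Rows 1 and 2 agree on F; apply F→C and equate their C entries.
No row becomes fully distinguished — the join is lossy.

No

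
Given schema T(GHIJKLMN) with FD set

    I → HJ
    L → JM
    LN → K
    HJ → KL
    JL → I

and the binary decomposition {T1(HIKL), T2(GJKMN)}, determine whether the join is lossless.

No

Common attributes: T1 ∩ T2 = {K}.
No dependency enlarges {K}, so (K)⁺ = {K}.
The closure contains neither all of T1 = {HIKL} nor all of T2 = {GJKMN}, so the common attributes are not a superkey of either fragment. The join is lossy.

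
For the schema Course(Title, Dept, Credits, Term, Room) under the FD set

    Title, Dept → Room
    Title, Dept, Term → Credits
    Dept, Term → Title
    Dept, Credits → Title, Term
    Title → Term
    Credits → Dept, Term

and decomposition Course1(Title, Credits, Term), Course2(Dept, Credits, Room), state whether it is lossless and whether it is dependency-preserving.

Lossless test: (Credits)⁺ = {Title, Dept, Credits, Term, Room}, which contains all of one fragment — lossless.
Dependency preservation: the restricted closure of {Title, Dept} across the fragments never reaches {Room}, so Title, Dept → Room cannot be enforced without a join — not preserved.

lossless but not dependency-preserving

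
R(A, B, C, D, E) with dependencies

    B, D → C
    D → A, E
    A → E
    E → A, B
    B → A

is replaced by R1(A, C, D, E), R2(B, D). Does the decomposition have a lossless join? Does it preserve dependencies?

Lossless test: (D)⁺ = {A, B, C, D, E}, which contains all of one fragment — lossless.
Dependency preservation: the restricted closure of {E} across the fragments never reaches {A, B}, so E → A, B cannot be enforced without a join — not preserved.

lossless but not dependency-preserving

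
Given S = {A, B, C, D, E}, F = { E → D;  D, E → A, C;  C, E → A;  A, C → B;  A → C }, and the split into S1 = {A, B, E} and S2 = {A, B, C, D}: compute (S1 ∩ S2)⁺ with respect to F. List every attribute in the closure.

A, B, C

S1 ∩ S2 = {A, B}.
A → C applies, adding C
Closure: {A, B, C}.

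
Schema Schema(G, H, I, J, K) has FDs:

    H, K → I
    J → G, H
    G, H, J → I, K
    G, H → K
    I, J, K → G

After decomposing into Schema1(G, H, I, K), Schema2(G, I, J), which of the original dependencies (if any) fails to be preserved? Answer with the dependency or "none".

Check J → G, H: no single fragment contains all of {G, H, J}, and the restricted closure of {J} across the fragments never reaches {G, H}.
H, K → I is preserved.
G, H, J → I, K is preserved.
G, H → K is preserved.
I, J, K → G is preserved.

J → G, H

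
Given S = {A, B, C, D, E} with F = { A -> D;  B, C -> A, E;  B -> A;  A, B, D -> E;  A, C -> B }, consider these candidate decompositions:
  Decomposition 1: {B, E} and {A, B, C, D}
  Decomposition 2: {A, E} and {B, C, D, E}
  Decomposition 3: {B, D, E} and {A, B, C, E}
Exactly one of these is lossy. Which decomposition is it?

Decomposition 2

Decomposition 1: common = {B}, closure = {A, B, D, E} → lossless.
Decomposition 2: common = {E}, closure = {E} → lossy.
Decomposition 3: common = {B, E}, closure = {A, B, D, E} → lossless.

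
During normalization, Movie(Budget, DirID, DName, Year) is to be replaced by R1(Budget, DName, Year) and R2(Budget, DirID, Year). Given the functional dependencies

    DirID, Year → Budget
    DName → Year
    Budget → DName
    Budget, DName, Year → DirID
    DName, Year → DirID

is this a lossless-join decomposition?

Yes

Common attributes: R1 ∩ R2 = {Budget, Year}.
Closure of {Budget, Year}: Budget → DName applies, adding DName; Budget, DName, Year → DirID applies, adding DirID. So (Budget, Year)⁺ = {Budget, DirID, DName, Year}.
This closure contains every attribute of R1, so R1 ∩ R2 → R1. The join is lossless.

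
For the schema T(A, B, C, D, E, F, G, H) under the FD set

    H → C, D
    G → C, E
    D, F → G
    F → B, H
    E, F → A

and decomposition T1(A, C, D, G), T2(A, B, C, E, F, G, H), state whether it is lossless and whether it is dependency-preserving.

Lossless test: (A, C, G)⁺ = {A, C, E, G}, which is a superkey of neither fragment — lossy.
Dependency preservation: the restricted closure of {H} across the fragments never reaches {C, D}, so H → C, D cannot be enforced without a join — not preserved.

lossy and not dependency-preserving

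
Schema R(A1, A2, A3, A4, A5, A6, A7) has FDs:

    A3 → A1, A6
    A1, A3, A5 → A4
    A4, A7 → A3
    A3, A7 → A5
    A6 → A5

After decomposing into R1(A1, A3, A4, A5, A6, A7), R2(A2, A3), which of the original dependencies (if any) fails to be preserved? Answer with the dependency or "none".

none

A3 → A1, A6 lies within R1.
A1, A3, A5 → A4 lies within R1.
A4, A7 → A3 lies within R1.
A3, A7 → A5 lies within R1.
A6 → A5 lies within R1.
Every dependency is enforceable on the fragments, so the decomposition is dependency-preserving.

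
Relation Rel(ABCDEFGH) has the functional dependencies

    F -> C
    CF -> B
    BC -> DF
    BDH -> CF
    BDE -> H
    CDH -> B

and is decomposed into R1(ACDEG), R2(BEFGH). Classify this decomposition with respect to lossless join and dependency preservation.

Lossless test: (EG)⁺ = {EG}, which is a superkey of neither fragment — lossy.
Dependency preservation: the restricted closure of {F} across the fragments never reaches {C}, so F → C cannot be enforced without a join — not preserved.

lossy and not dependency-preserving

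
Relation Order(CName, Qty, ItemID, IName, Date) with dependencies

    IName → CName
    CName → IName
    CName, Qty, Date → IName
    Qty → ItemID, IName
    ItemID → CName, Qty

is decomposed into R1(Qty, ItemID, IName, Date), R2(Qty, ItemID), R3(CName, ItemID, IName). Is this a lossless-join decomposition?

Yes

Chase test. Columns are CName, Qty, ItemID, IName, Date; row i has aⱼ where attribute j ∈ Ri, else bᵢⱼ.
Initial tableau (one row per fragment):
  row 1: b11 a2 a3 a4 a5
  row 2: b21 a2 a3 b24 b25
  row 3: a1 b32 a3 a4 b35
Rows 1 and 3 agree on IName; apply IName→CName and equate their CName entries.
Rows 1 and 2 agree on Qty; apply Qty→ItemID, IName and equate their ItemID, IName entries.
Rows 1 and 2 agree on ItemID; apply ItemID→CName, Qty and equate their CName, Qty entries.
Rows 1 and 3 agree on ItemID; apply ItemID→CName, Qty and equate their CName, Qty entries.
Row 1 is now all distinguished symbols — the join is lossless.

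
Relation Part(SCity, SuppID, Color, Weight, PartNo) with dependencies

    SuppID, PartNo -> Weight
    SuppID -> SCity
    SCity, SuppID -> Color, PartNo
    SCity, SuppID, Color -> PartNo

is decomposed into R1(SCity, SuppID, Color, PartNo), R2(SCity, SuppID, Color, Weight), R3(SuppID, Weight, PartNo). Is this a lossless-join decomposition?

Chase test. Columns are SCity, SuppID, Color, Weight, PartNo; row i has aⱼ where attribute j ∈ Ri, else bᵢⱼ.
Initial tableau (one row per fragment):
  row 1: a1 a2 a3 b14 a5
  row 2: a1 a2 a3 a4 b25
  row 3: b31 a2 b33 a4 a5
Rows 1 and 3 agree on SuppID, PartNo; apply SuppID, PartNo→Weight and equate their Weight entries.
Rows 1 and 3 agree on SuppID; apply SuppID→SCity and equate their SCity entries.
Rows 1 and 2 agree on SCity, SuppID; apply SCity, SuppID→Color, PartNo and equate their Color, PartNo entries.
Rows 1 and 3 agree on SCity, SuppID; apply SCity, SuppID→Color, PartNo and equate their Color, PartNo entries.
Row 1 is now all distinguished symbols — the join is lossless.

Yes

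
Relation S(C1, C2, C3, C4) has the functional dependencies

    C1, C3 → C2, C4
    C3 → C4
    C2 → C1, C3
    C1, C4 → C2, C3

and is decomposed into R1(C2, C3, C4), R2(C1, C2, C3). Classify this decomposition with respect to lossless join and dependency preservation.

Lossless test: (C2, C3)⁺ = {C1, C2, C3, C4}, which contains all of one fragment — lossless.
Dependency preservation: the restricted closure of {C1, C4} across the fragments never reaches {C2, C3}, so C1, C4 → C2, C3 cannot be enforced without a join — not preserved.

lossless but not dependency-preserving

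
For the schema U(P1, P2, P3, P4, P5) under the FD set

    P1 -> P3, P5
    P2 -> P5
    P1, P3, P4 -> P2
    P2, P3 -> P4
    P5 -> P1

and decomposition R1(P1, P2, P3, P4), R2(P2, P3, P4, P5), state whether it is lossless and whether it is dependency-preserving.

Lossless test: (P2, P3, P4)⁺ = {P1, P2, P3, P4, P5}, which contains all of one fragment — lossless.
Dependency preservation: the restricted closure of {P1} across the fragments never reaches {P3, P5}, so P1 → P3, P5 cannot be enforced without a join — not preserved.

lossless but not dependency-preserving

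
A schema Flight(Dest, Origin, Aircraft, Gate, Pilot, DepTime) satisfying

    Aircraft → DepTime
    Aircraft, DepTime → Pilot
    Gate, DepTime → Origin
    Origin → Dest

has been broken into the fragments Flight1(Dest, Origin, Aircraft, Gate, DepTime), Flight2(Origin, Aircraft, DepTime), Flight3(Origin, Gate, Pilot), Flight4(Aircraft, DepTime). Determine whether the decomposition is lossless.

Chase test. Columns are Dest, Origin, Aircraft, Gate, Pilot, DepTime; row i has aⱼ where attribute j ∈ Flighti, else bᵢⱼ.
Initial tableau (one row per fragment):
  row 1: a1 a2 a3 a4 b15 a6
  row 2: b21 a2 a3 b24 b25 a6
  row 3: b31 a2 b33 a4 a5 b36
  row 4: b41 b42 a3 b44 b45 a6
Rows 1 and 2 agree on Aircraft, DepTime; apply Aircraft, DepTime→Pilot and equate their Pilot entries.
Rows 1 and 4 agree on Aircraft, DepTime; apply Aircraft, DepTime→Pilot and equate their Pilot entries.
Rows 1 and 2 agree on Origin; apply Origin→Dest and equate their Dest entries.
Rows 1 and 3 agree on Origin; apply Origin→Dest and equate their Dest entries.
No row becomes fully distinguished — the join is lossy.

No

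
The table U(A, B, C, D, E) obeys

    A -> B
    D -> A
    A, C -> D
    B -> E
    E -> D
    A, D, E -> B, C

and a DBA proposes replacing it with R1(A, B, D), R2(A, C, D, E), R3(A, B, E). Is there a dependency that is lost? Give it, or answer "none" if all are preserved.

A → B lies within R1.
D → A lies within R1.
A, C → D lies within R2.
B → E lies within R3.
E → D lies within R2.
A, D, E → B, C: restricted closure across fragments reaches B, C.
Every dependency is enforceable on the fragments, so the decomposition is dependency-preserving.

none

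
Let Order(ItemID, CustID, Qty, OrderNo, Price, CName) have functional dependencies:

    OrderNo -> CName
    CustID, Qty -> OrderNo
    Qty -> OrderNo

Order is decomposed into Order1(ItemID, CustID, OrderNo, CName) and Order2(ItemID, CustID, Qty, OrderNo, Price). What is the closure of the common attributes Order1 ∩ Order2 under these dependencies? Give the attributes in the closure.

Order1 ∩ Order2 = {ItemID, CustID, OrderNo}.
OrderNo → CName applies, adding CName
Closure: {ItemID, CustID, OrderNo, CName}.

ItemID, CustID, OrderNo, CName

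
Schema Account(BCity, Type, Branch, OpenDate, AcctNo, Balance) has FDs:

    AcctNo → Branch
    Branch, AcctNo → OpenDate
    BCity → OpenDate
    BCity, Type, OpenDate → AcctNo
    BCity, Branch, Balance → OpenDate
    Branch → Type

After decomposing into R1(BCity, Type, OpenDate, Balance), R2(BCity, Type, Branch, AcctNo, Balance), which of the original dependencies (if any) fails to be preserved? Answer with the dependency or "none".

Check Branch, AcctNo → OpenDate: no single fragment contains all of {Branch, OpenDate, AcctNo}, and the restricted closure of {Branch, AcctNo} across the fragments never reaches {OpenDate}.
AcctNo → Branch is preserved.
BCity → OpenDate is preserved.
BCity, Type, OpenDate → AcctNo is preserved.
BCity, Branch, Balance → OpenDate is preserved.
Branch → Type is preserved.

Branch, AcctNo → OpenDate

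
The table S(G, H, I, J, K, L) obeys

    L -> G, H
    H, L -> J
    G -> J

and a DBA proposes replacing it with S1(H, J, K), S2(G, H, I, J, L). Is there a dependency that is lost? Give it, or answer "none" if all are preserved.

none

L → G, H lies within S2.
H, L → J lies within S2.
G → J lies within S2.
Every dependency is enforceable on the fragments, so the decomposition is dependency-preserving.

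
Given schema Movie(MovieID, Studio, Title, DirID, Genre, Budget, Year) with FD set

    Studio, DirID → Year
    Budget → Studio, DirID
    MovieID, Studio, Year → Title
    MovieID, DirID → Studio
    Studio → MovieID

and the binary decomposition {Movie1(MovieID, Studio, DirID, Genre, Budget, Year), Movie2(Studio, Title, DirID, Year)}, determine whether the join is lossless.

Common attributes: Movie1 ∩ Movie2 = {Studio, DirID, Year}.
Closure of {Studio, DirID, Year}: Studio → MovieID applies, adding MovieID; MovieID, Studio, Year → Title applies, adding Title. So (Studio, DirID, Year)⁺ = {MovieID, Studio, Title, DirID, Year}.
This closure contains every attribute of Movie2, so Movie1 ∩ Movie2 → Movie2. The join is lossless.

Yes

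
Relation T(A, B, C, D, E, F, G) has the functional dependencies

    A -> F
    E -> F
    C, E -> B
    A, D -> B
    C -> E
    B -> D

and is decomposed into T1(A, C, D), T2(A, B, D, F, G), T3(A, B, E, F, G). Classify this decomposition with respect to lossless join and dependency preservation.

lossy and not dependency-preserving

Lossless test (chase): Rows 1 and 2 agree on A; apply A→F and equate their F entries. Rows 1 and 2 agree on A, D; apply A, D→B and equate their B entries. Rows 1 and 3 agree on B; apply B→D and equate their D entries. No row becomes fully distinguished — the join is lossy.
Dependency preservation: the restricted closure of {C, E} across the fragments never reaches {B}, so C, E → B cannot be enforced without a join — not preserved.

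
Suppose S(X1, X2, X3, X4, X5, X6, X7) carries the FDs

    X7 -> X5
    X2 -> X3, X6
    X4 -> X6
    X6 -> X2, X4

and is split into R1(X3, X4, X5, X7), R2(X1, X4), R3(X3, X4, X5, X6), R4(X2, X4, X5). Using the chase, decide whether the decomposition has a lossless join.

No

Chase test. Columns are X1, X2, X3, X4, X5, X6, X7; row i has aⱼ where attribute j ∈ Ri, else bᵢⱼ.
Initial tableau (one row per fragment):
  row 1: b11 b12 a3 a4 a5 b16 a7
  row 2: a1 b22 b23 a4 b25 b26 b27
  row 3: b31 b32 a3 a4 a5 a6 b37
  row 4: b41 a2 b43 a4 a5 b46 b47
Rows 1 and 2 agree on X4; apply X4→X6 and equate their X6 entries.
Rows 1 and 3 agree on X4; apply X4→X6 and equate their X6 entries.
Rows 1 and 4 agree on X4; apply X4→X6 and equate their X6 entries.
Rows 1 and 2 agree on X6; apply X6→X2, X4 and equate their X2, X4 entries.
Rows 1 and 3 agree on X6; apply X6→X2, X4 and equate their X2, X4 entries.
Rows 1 and 4 agree on X6; apply X6→X2, X4 and equate their X2, X4 entries.
Rows 1 and 2 agree on X2; apply X2→X3, X6 and equate their X3, X6 entries.
Rows 1 and 4 agree on X2; apply X2→X3, X6 and equate their X3, X6 entries.
No row becomes fully distinguished — the join is lossy.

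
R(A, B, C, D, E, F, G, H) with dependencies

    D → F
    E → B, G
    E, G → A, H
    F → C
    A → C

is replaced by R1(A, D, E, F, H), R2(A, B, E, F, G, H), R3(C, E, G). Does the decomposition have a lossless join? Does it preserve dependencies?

lossless but not dependency-preserving

Lossless test (chase): Rows 1 and 2 agree on E; apply E→B, G and equate their B, G entries. Rows 1 and 3 agree on E; apply E→B, G and equate their B, G entries. Rows 1 and 3 agree on E, G; apply E, G→A, H and equate their A, H entries. Rows 1 and 2 agree on F; apply F→C and equate their C entries. Rows 1 and 3 agree on A; apply A→C and equate their C entries. Row 1 is now all distinguished symbols — the join is lossless.
Dependency preservation: the restricted closure of {F} across the fragments never reaches {C}, so F → C cannot be enforced without a join — not preserved.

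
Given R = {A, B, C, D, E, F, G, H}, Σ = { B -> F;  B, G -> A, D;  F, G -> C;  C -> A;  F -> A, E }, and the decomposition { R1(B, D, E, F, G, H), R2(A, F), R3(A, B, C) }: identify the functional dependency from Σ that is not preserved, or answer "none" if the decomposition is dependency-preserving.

F, G -> C

Check F, G → C: no single fragment contains all of {C, F, G}, and the restricted closure of {F, G} across the fragments never reaches {C}.
B → F is preserved.
B, G → A, D is preserved.
C → A is preserved.
F → A, E is preserved.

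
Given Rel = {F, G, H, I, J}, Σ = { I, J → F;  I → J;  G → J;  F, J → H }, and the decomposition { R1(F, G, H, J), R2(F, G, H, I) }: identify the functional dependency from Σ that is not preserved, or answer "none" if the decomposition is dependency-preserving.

I → J

Check I → J: no single fragment contains all of {I, J}, and the restricted closure of {I} across the fragments never reaches {J}.
I, J → F is preserved.
G → J is preserved.
F, J → H is preserved.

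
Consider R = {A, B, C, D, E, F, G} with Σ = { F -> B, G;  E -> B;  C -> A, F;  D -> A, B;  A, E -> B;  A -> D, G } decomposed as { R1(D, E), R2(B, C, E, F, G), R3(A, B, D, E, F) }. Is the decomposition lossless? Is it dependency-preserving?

Lossless test (chase): Rows 2 and 3 agree on F; apply F→B, G and equate their B, G entries. Rows 1 and 2 agree on E; apply E→B and equate their B entries. Rows 1 and 3 agree on D; apply D→A, B and equate their A, B entries. Rows 1 and 3 agree on A; apply A→D, G and equate their D, G entries. No row becomes fully distinguished — the join is lossy.
Dependency preservation: the restricted closure of {C} across the fragments never reaches {A, F}, so C → A, F cannot be enforced without a join — not preserved.

lossy and not dependency-preserving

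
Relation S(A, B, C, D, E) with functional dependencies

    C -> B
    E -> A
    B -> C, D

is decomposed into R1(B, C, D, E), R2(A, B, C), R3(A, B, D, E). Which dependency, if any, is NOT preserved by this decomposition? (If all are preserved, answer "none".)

none

C → B lies within R1.
E → A lies within R3.
B → C, D lies within R1.
Every dependency is enforceable on the fragments, so the decomposition is dependency-preserving.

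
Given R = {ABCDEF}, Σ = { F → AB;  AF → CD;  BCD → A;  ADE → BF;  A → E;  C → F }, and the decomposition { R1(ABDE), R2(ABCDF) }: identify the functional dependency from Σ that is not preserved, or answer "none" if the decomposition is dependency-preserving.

none

F → AB lies within R2.
AF → CD lies within R2.
BCD → A lies within R2.
ADE → BF: restricted closure across fragments reaches BF.
A → E lies within R1.
C → F lies within R2.
Every dependency is enforceable on the fragments, so the decomposition is dependency-preserving.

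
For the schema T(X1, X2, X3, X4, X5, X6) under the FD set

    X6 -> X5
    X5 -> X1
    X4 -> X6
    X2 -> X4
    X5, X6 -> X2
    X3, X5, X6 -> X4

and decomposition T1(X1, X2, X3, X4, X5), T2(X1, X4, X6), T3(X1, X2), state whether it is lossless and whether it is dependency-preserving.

lossless and dependency-preserving

Lossless test (chase): Rows 1 and 2 agree on X4; apply X4→X6 and equate their X6 entries. Rows 1 and 3 agree on X2; apply X2→X4 and equate their X4 entries. Rows 1 and 2 agree on X6; apply X6→X5 and equate their X5 entries. Rows 1 and 3 agree on X4; apply X4→X6 and equate their X6 entries. Rows 1 and 2 agree on X5, X6; apply X5, X6→X2 and equate their X2 entries. Rows 1 and 3 agree on X6; apply X6→X5 and equate their X5 entries. Row 1 is now all distinguished symbols — the join is lossless.
Dependency preservation: X6 → X5; X5, X6 → X2; X3, X5, X6 → X4 are not contained in any single fragment, but the restricted closure of each left-hand side across the fragments still reaches the right-hand side; the remaining FDs each lie inside some fragment. All dependencies are preserved.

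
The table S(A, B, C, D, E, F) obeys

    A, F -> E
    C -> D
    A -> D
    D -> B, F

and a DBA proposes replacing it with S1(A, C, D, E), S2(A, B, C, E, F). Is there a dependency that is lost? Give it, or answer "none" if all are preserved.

Check D → B, F: no single fragment contains all of {B, D, F}, and the restricted closure of {D} across the fragments never reaches {B, F}.
A, F → E is preserved.
C → D is preserved.
A → D is preserved.

D -> B, F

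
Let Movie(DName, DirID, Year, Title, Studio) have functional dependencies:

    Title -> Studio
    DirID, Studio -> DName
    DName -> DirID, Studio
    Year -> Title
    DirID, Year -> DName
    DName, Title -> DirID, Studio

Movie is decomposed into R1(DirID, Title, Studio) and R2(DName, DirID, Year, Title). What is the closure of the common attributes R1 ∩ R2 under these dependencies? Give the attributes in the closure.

DName, DirID, Title, Studio

R1 ∩ R2 = {DirID, Title}.
Title → Studio applies, adding Studio
DirID, Studio → DName applies, adding DName
Closure: {DName, DirID, Title, Studio}.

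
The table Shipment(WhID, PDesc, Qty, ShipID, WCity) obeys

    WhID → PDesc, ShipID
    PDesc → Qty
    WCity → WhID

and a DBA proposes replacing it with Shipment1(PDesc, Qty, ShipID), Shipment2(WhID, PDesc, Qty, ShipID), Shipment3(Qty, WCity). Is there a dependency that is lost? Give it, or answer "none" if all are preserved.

WCity → WhID

Check WCity → WhID: no single fragment contains all of {WhID, WCity}, and the restricted closure of {WCity} across the fragments never reaches {WhID}.
WhID → PDesc, ShipID is preserved.
PDesc → Qty is preserved.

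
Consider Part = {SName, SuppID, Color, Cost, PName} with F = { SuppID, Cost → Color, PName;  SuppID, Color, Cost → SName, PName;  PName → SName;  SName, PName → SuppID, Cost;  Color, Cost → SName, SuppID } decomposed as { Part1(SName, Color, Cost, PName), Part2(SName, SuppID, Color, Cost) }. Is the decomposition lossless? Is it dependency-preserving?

Lossless test: (SName, Color, Cost)⁺ = {SName, SuppID, Color, Cost, PName}, which contains all of one fragment — lossless.
Dependency preservation: SuppID, Cost → Color, PName; SuppID, Color, Cost → SName, PName; SName, PName → SuppID, Cost are not contained in any single fragment, but the restricted closure of each left-hand side across the fragments still reaches the right-hand side; the remaining FDs each lie inside some fragment. All dependencies are preserved.

lossless and dependency-preserving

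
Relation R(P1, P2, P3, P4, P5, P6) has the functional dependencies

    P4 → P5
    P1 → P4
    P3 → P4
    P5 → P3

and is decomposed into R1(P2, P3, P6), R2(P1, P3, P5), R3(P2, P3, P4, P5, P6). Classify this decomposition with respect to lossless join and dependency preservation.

Lossless test (chase): Rows 1 and 2 agree on P3; apply P3→P4 and equate their P4 entries. Rows 1 and 3 agree on P3; apply P3→P4 and equate their P4 entries. Rows 1 and 2 agree on P4; apply P4→P5 and equate their P5 entries. No row becomes fully distinguished — the join is lossy.
Dependency preservation: P1 → P4 is not contained in any single fragment, but the restricted closure of its left-hand side across the fragments still reaches the right-hand side; the remaining FDs each lie inside some fragment. All dependencies are preserved.

lossy but dependency-preserving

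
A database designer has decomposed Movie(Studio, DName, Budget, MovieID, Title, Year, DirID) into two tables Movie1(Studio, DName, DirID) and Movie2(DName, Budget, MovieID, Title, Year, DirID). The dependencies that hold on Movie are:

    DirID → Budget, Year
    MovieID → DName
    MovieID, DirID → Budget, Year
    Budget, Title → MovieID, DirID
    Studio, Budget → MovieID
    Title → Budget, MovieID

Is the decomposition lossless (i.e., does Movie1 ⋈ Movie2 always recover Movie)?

No

Common attributes: Movie1 ∩ Movie2 = {DName, DirID}.
Closure of {DName, DirID}: DirID → Budget, Year applies, adding Budget, Year. So (DName, DirID)⁺ = {DName, Budget, Year, DirID}.
The closure contains neither all of Movie1 = {Studio, DName, DirID} nor all of Movie2 = {DName, Budget, MovieID, Title, Year, DirID}, so the common attributes are not a superkey of either fragment. The join is lossy.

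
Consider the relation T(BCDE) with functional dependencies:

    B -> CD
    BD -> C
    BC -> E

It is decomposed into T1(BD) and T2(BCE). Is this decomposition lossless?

Yes

Common attributes: T1 ∩ T2 = {B}.
Closure of {B}: B → CD applies, adding CD; BC → E applies, adding E. So (B)⁺ = {BCDE}.
This closure contains every attribute of T1, so T1 ∩ T2 → T1. The join is lossless.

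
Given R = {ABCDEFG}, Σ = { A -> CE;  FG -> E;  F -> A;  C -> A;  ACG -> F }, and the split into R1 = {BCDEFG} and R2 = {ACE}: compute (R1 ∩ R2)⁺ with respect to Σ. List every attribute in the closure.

R1 ∩ R2 = {CE}.
C → A applies, adding A
Closure: {ACE}.

ACE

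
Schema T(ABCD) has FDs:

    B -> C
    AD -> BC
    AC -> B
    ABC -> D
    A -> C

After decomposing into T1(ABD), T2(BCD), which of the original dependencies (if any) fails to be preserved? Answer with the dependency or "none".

none

B → C lies within T2.
AD → BC: restricted closure across fragments reaches BC.
AC → B: restricted closure across fragments reaches B.
ABC → D: restricted closure across fragments reaches D.
A → C: restricted closure across fragments reaches C.
Every dependency is enforceable on the fragments, so the decomposition is dependency-preserving.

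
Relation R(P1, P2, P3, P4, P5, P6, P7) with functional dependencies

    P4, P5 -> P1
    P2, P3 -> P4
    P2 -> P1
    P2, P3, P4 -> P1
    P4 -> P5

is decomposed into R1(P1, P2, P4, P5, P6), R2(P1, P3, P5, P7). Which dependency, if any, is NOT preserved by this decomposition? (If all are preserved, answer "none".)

P2, P3 -> P4

Check P2, P3 → P4: no single fragment contains all of {P2, P3, P4}, and the restricted closure of {P2, P3} across the fragments never reaches {P4}.
P4, P5 → P1 is preserved.
P2 → P1 is preserved.
P2, P3, P4 → P1 is preserved.
P4 → P5 is preserved.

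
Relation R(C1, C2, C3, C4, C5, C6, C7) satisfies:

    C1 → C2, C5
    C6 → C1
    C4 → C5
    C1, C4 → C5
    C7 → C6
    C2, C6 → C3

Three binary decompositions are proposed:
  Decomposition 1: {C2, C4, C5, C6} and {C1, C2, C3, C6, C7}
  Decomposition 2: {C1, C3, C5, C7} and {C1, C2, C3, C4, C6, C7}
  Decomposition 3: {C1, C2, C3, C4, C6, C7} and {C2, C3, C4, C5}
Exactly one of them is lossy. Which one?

Decomposition 1: common = {C2, C6}, closure = {C1, C2, C3, C5, C6} → lossy.
Decomposition 2: common = {C1, C3, C7}, closure = {C1, C2, C3, C5, C6, C7} → lossless.
Decomposition 3: common = {C2, C3, C4}, closure = {C2, C3, C4, C5} → lossless.

Decomposition 1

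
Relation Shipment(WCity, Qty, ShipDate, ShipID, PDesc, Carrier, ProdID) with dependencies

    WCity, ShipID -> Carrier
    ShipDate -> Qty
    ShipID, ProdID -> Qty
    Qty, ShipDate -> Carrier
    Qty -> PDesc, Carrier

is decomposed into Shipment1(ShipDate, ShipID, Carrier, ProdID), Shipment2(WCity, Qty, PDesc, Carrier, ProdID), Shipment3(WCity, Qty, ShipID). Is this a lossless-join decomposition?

No

Chase test. Columns are WCity, Qty, ShipDate, ShipID, PDesc, Carrier, ProdID; row i has aⱼ where attribute j ∈ Shipmenti, else bᵢⱼ.
Initial tableau (one row per fragment):
  row 1: b11 b12 a3 a4 b15 a6 a7
  row 2: a1 a2 b23 b24 a5 a6 a7
  row 3: a1 a2 b33 a4 b35 b36 b37
Rows 2 and 3 agree on Qty; apply Qty→PDesc, Carrier and equate their PDesc, Carrier entries.
No row becomes fully distinguished — the join is lossy.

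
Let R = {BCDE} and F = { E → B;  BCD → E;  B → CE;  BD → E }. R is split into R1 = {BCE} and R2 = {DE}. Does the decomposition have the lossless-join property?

Common attributes: R1 ∩ R2 = {E}.
Closure of {E}: E → B applies, adding B; B → CE applies, adding C. So (E)⁺ = {BCE}.
This closure contains every attribute of R1, so R1 ∩ R2 → R1. The join is lossless.

Yes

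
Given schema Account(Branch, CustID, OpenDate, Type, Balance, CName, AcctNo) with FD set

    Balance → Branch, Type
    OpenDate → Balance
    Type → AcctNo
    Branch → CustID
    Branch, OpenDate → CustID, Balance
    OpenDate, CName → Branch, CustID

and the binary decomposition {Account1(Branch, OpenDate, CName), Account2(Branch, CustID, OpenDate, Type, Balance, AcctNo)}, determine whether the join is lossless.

Common attributes: Account1 ∩ Account2 = {Branch, OpenDate}.
Closure of {Branch, OpenDate}: OpenDate → Balance applies, adding Balance; Branch → CustID applies, adding CustID; Balance → Branch, Type applies, adding Type; Type → AcctNo applies, adding AcctNo. So (Branch, OpenDate)⁺ = {Branch, CustID, OpenDate, Type, Balance, AcctNo}.
This closure contains every attribute of Account2, so Account1 ∩ Account2 → Account2. The join is lossless.

Yes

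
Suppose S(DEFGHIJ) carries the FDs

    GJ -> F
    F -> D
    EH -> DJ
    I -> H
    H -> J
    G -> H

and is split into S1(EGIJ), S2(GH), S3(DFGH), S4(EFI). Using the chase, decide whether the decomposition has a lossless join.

Chase test. Columns are DEFGHIJ; row i has aⱼ where attribute j ∈ Si, else bᵢⱼ.
Initial tableau (one row per fragment):
  row 1: b11 a2 b13 a4 b15 a6 a7
  row 2: b21 b22 b23 a4 a5 b26 b27
  row 3: a1 b32 a3 a4 a5 b36 b37
  row 4: b41 a2 a3 b44 b45 a6 b47
Rows 3 and 4 agree on F; apply F→D and equate their D entries.
Rows 1 and 4 agree on I; apply I→H and equate their H entries.
Rows 1 and 4 agree on H; apply H→J and equate their J entries.
Rows 2 and 3 agree on H; apply H→J and equate their J entries.
Rows 1 and 2 agree on G; apply G→H and equate their H entries.
Rows 2 and 3 agree on GJ; apply GJ→F and equate their F entries.
Rows 2 and 3 agree on F; apply F→D and equate their D entries.
Rows 1 and 4 agree on EH; apply EH→DJ and equate their DJ entries.
Rows 1 and 2 agree on H; apply H→J and equate their J entries.
Rows 1 and 2 agree on GJ; apply GJ→F and equate their F entries.
Row 1 is now all distinguished symbols — the join is lossless.

Yes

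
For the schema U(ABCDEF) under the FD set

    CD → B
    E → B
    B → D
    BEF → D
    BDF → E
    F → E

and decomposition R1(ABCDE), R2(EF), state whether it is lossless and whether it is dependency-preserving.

Lossless test: (E)⁺ = {BDE}, which is a superkey of neither fragment — lossy.
Dependency preservation: BEF → D; BDF → E are not contained in any single fragment, but the restricted closure of each left-hand side across the fragments still reaches the right-hand side; the remaining FDs each lie inside some fragment. All dependencies are preserved.

lossy but dependency-preserving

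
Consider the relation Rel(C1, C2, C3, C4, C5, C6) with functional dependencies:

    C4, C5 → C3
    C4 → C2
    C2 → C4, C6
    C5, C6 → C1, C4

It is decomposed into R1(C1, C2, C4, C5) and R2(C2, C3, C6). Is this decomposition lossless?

Common attributes: R1 ∩ R2 = {C2}.
Closure of {C2}: C2 → C4, C6 applies, adding C4, C6. So (C2)⁺ = {C2, C4, C6}.
The closure contains neither all of R1 = {C1, C2, C4, C5} nor all of R2 = {C2, C3, C6}, so the common attributes are not a superkey of either fragment. The join is lossy.

No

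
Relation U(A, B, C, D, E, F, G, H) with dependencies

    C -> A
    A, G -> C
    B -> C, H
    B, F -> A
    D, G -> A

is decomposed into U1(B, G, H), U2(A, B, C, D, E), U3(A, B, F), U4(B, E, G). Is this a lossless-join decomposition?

No

Chase test. Columns are A, B, C, D, E, F, G, H; row i has aⱼ where attribute j ∈ Ui, else bᵢⱼ.
Initial tableau (one row per fragment):
  row 1: b11 a2 b13 b14 b15 b16 a7 a8
  row 2: a1 a2 a3 a4 a5 b26 b27 b28
  row 3: a1 a2 b33 b34 b35 a6 b37 b38
  row 4: b41 a2 b43 b44 a5 b46 a7 b48
Rows 1 and 2 agree on B; apply B→C, H and equate their C, H entries.
Rows 1 and 3 agree on B; apply B→C, H and equate their C, H entries.
Rows 1 and 4 agree on B; apply B→C, H and equate their C, H entries.
Rows 1 and 2 agree on C; apply C→A and equate their A entries.
Rows 1 and 4 agree on C; apply C→A and equate their A entries.
No row becomes fully distinguished — the join is lossy.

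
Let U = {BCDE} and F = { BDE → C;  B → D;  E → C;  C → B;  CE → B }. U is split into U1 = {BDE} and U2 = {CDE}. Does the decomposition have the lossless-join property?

Yes

Common attributes: U1 ∩ U2 = {DE}.
Closure of {DE}: E → C applies, adding C; C → B applies, adding B. So (DE)⁺ = {BCDE}.
This closure contains every attribute of U1, so U1 ∩ U2 → U1. The join is lossless.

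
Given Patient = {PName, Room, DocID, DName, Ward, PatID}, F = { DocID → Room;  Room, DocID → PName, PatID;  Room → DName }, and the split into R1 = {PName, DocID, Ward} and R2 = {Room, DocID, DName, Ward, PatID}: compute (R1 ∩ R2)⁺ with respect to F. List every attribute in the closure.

R1 ∩ R2 = {DocID, Ward}.
DocID → Room applies, adding Room
Room, DocID → PName, PatID applies, adding PName, PatID
Room → DName applies, adding DName
Closure: {PName, Room, DocID, DName, Ward, PatID}.

PName, Room, DocID, DName, Ward, PatID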